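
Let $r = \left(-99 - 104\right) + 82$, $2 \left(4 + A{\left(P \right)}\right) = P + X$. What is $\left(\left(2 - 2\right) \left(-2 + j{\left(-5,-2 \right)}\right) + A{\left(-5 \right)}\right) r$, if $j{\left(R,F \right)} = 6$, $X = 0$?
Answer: $\frac{1573}{2} \approx 786.5$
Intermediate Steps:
$A{\left(P \right)} = -4 + \frac{P}{2}$ ($A{\left(P \right)} = -4 + \frac{P + 0}{2} = -4 + \frac{P}{2}$)
$r = -121$ ($r = -203 + 82 = -121$)
$\left(\left(2 - 2\right) \left(-2 + j{\left(-5,-2 \right)}\right) + A{\left(-5 \right)}\right) r = \left(\left(2 - 2\right) \left(-2 + 6\right) + \left(-4 + \frac{1}{2} \left(-5\right)\right)\right) \left(-121\right) = \left(0 \cdot 4 - \frac{13}{2}\right) \left(-121\right) = \left(0 - \frac{13}{2}\right) \left(-121\right) = \left(- \frac{13}{2}\right) \left(-121\right) = \frac{1573}{2}$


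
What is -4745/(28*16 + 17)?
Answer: -949/93 ≈ -10.204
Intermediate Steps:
-4745/(28*16 + 17) = -4745/(448 + 17) = -4745/465 = -4745*1/465 = -949/93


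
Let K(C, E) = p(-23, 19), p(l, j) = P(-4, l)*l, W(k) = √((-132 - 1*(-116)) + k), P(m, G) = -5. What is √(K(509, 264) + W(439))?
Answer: √(115 + 3*√47) ≈ 11.643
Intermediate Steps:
W(k) = √(-16 + k) (W(k) = √((-132 + 116) + k) = √(-16 + k))
p(l, j) = -5*l
K(C, E) = 115 (K(C, E) = -5*(-23) = 115)
√(K(509, 264) + W(439)) = √(115 + √(-16 + 439)) = √(115 + √423) = √(115 + 3*√47)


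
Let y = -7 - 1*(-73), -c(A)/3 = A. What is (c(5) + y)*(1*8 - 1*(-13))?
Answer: 1071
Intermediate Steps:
c(A) = -3*A
y = 66 (y = -7 + 73 = 66)
(c(5) + y)*(1*8 - 1*(-13)) = (-3*5 + 66)*(1*8 - 1*(-13)) = (-15 + 66)*(8 + 13) = 51*21 = 1071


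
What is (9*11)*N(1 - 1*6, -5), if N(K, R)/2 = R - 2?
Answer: -1386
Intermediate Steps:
N(K, R) = -4 + 2*R (N(K, R) = 2*(R - 2) = 2*(-2 + R) = -4 + 2*R)
(9*11)*N(1 - 1*6, -5) = (9*11)*(-4 + 2*(-5)) = 99*(-4 - 10) = 99*(-14) = -1386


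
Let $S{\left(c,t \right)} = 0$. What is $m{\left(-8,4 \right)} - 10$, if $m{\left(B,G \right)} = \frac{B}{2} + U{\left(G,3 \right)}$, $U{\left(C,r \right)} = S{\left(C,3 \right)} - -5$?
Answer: $-9$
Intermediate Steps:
$U{\left(C,r \right)} = 5$ ($U{\left(C,r \right)} = 0 - -5 = 0 + 5 = 5$)
$m{\left(B,G \right)} = 5 + \frac{B}{2}$ ($m{\left(B,G \right)} = \frac{B}{2} + 5 = 5 + \frac{B}{2}$)
$m{\left(-8,4 \right)} - 10 = \left(5 + \frac{1}{2} \left(-8\right)\right) - 10 = \left(5 - 4\right) - 10 = 1 - 10 = -9$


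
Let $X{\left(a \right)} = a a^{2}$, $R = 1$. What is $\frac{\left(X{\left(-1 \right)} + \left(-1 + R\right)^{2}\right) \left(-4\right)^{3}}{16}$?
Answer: $4$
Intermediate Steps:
$X{\left(a \right)} = a^{3}$
$\frac{\left(X{\left(-1 \right)} + \left(-1 + R\right)^{2}\right) \left(-4\right)^{3}}{16} = \frac{\left(\left(-1\right)^{3} + \left(-1 + 1\right)^{2}\right) \left(-4\right)^{3}}{16} = \left(-1 + 0^{2}\right) \left(-64\right) \frac{1}{16} = \left(-1 + 0\right) \left(-64\right) \frac{1}{16} = \left(-1\right) \left(-64\right) \frac{1}{16} = 64 \cdot \frac{1}{16} = 4$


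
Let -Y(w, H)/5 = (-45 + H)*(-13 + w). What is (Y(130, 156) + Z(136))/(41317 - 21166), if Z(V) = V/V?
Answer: -64934/20151 ≈ -3.2224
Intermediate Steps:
Z(V) = 1
Y(w, H) = -5*(-45 + H)*(-13 + w)
(Y(130, 156) + Z(136))/(41317 - 21166) = ((-2925 + 65*156 + 225*130 - 5*156*130) + 1)/(41317 - 21166) = ((-2925 + 10140 + 29250 - 101400) + 1)/20151 = (-64935 + 1)*(1/20151) = -64934*1/20151 = -64934/20151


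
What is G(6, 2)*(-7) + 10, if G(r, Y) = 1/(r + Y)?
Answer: 73/8 ≈ 9.1250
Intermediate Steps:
G(r, Y) = 1/(Y + r)
G(6, 2)*(-7) + 10 = -7/(2 + 6) + 10 = -7/8 + 10 = 73/8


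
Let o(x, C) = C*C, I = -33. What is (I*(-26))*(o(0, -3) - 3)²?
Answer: 30888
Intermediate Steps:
o(x, C) = C²
(I*(-26))*(o(0, -3) - 3)² = (-33*(-26))*((-3)² - 3)² = 858*(9 - 3)² = 858*6² = 858*36 = 30888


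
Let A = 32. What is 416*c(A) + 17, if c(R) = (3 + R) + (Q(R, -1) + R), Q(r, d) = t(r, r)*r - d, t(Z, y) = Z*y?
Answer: 13659793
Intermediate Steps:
Q(r, d) = r³ - d (Q(r, d) = (r*r)*r - d = r²*r - d = r³ - d)
c(R) = 4 + R³ + 2*R (c(R) = (3 + R) + ((R³ - 1*(-1)) + R) = (3 + R) + ((R³ + 1) + R) = (3 + R) + ((1 + R³) + R) = (3 + R) + (1 + R + R³) = 4 + R³ + 2*R)
416*c(A) + 17 = 416*(4 + 32³ + 2*32) + 17 = 416*(4 + 32768 + 64) + 17 = 416*32836 + 17 = 13659776 + 17 = 13659793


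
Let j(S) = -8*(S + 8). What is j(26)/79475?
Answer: -16/4675 ≈ -0.0034225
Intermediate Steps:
j(S) = -64 - 8*S (j(S) = -8*(8 + S) = -64 - 8*S)
j(26)/79475 = (-64 - 8*26)/79475 = (-64 - 208)*(1/79475) = -272*1/79475 = -16/4675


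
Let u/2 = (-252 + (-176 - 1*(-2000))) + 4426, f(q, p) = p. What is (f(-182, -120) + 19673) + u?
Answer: 31549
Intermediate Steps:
u = 11996 (u = 2*((-252 + (-176 - 1*(-2000))) + 4426) = 2*((-252 + (-176 + 2000)) + 4426) = 2*((-252 + 1824) + 4426) = 2*(1572 + 4426) = 2*5998 = 11996)
(f(-182, -120) + 19673) + u = (-120 + 19673) + 11996 = 19553 + 11996 = 31549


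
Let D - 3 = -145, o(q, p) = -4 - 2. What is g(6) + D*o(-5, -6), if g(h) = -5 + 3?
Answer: 850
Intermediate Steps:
o(q, p) = -6
D = -142 (D = 3 - 145 = -142)
g(h) = -2
g(6) + D*o(-5, -6) = -2 - 142*(-6) = -2 + 852 = 850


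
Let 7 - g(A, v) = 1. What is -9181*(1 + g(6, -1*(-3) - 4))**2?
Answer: -449869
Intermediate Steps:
g(A, v) = 6 (g(A, v) = 7 - 1*1 = 7 - 1 = 6)
-9181*(1 + g(6, -1*(-3) - 4))**2 = -9181*(1 + 6)**2 = -9181*7**2 = -9181*49 = -449869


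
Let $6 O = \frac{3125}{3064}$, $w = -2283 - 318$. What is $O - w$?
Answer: $\frac{47819909}{18384} \approx 2601.2$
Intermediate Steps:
$w = -2601$
$O = \frac{3125}{18384}$ ($O = \frac{3125 \cdot \frac{1}{3064}}{6} = \frac{1}{6} \cdot \frac{3125}{3064} = \frac{3125}{18384} \approx 0.16998$)
$O - w = \frac{3125}{18384} - -2601 = \frac{3125}{18384} + 2601 = \frac{47819909}{18384}$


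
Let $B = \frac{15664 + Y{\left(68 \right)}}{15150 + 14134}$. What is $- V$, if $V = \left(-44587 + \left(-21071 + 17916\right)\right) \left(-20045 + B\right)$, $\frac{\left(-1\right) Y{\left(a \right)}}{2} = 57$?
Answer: $- \frac{7005926406165}{7321} \approx -9.5696 \cdot 10^{8}$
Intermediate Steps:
$Y{\left(a \right)} = -114$ ($Y{\left(a \right)} = \left(-2\right) 57 = -114$)
$B = \frac{7775}{14642}$ ($B = \frac{15664 - 114}{15150 + 14134} = \frac{15550}{29284} = 15550 \cdot \frac{1}{29284} = \frac{7775}{14642} \approx 0.53101$)
$V = \frac{7005926406165}{7321}$ ($V = \left(-44587 + \left(-21071 + 17916\right)\right) \left(-20045 + \frac{7775}{14642}\right) = \left(-44587 - 3155\right) \left(- \frac{293491115}{14642}\right) = \left(-47742\right) \left(- \frac{293491115}{14642}\right) = \frac{7005926406165}{7321} \approx 9.5696 \cdot 10^{8}$)
$- V = \left(-1\right) \frac{7005926406165}{7321} = - \frac{7005926406165}{7321}$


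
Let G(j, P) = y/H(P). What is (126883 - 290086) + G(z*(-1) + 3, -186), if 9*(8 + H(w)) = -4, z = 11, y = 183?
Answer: -12405075/76 ≈ -1.6322e+5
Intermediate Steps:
H(w) = -76/9 (H(w) = -8 + (⅑)*(-4) = -8 - 4/9 = -76/9)
G(j, P) = -1647/76 (G(j, P) = 183/(-76/9) = 183*(-9/76) = -1647/76)
(126883 - 290086) + G(z*(-1) + 3, -186) = (126883 - 290086) - 1647/76 = -163203 - 1647/76 = -12405075/76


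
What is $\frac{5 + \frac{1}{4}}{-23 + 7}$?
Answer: $- \frac{21}{64} \approx -0.32813$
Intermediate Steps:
$\frac{5 + \frac{1}{4}}{-23 + 7} = \frac{5 + \frac{1}{4}}{-16} = \frac{21}{4} \left(- \frac{1}{16}\right) = - \frac{21}{64}$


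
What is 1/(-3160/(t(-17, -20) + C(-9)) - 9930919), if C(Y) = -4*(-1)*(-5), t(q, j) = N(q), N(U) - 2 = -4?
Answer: -11/109238529 ≈ -1.0070e-7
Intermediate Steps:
N(U) = -2 (N(U) = 2 - 4 = -2)
t(q, j) = -2
C(Y) = -20 (C(Y) = 4*(-5) = -20)
1/(-3160/(t(-17, -20) + C(-9)) - 9930919) = 1/(-3160/(-2 - 20) - 9930919) = 1/(-3160/(-22) - 9930919) = 1/(-3160*(-1/22) - 9930919) = 1/(1580/11 - 9930919) = 1/(-109238529/11) = -11/109238529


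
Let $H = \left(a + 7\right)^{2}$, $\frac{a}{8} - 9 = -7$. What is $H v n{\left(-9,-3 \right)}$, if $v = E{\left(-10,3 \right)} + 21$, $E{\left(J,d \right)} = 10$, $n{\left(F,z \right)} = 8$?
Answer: $131192$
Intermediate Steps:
$a = 16$ ($a = 72 + 8 \left(-7\right) = 72 - 56 = 16$)
$H = 529$ ($H = \left(16 + 7\right)^{2} = 23^{2} = 529$)
$v = 31$ ($v = 10 + 21 = 31$)
$H v n{\left(-9,-3 \right)} = 529 \cdot 31 \cdot 8 = 16399 \cdot 8 = 131192$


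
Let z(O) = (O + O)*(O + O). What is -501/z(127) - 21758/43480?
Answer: -89095163/175322230 ≈ -0.50818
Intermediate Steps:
z(O) = 4*O**2 (z(O) = (2*O)*(2*O) = 4*O**2)
-501/z(127) - 21758/43480 = -501/(4*127**2) - 21758/43480 = -501/(4*16129) - 21758*1/43480 = -501/64516 - 10879/21740 = -89095163/175322230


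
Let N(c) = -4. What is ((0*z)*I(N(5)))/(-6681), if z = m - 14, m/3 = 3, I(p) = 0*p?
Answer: 0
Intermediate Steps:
I(p) = 0
m = 9 (m = 3*3 = 9)
z = -5 (z = 9 - 14 = -5)
((0*z)*I(N(5)))/(-6681) = ((0*(-5))*0)/(-6681) = (0*0)*(-1/6681) = 0*(-1/6681) = 0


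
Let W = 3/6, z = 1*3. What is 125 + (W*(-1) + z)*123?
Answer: 865/2 ≈ 432.50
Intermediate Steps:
z = 3
W = 1/2 (W = 3*(1/6) = 1/2 ≈ 0.50000)
125 + (W*(-1) + z)*123 = 125 + ((1/2)*(-1) + 3)*123 = 125 + (-1/2 + 3)*123 = 125 + (5/2)*123 = 125 + 615/2 = 865/2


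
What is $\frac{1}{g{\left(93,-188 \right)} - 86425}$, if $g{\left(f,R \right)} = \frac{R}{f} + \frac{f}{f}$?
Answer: $- \frac{93}{8037620} \approx -1.1571 \cdot 10^{-5}$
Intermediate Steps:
$g{\left(f,R \right)} = 1 + \frac{R}{f}$ ($g{\left(f,R \right)} = \frac{R}{f} + 1 = 1 + \frac{R}{f}$)
$\frac{1}{g{\left(93,-188 \right)} - 86425} = \frac{1}{\frac{-188 + 93}{93} - 86425} = \frac{1}{\frac{1}{93} \left(-95\right) - 86425} = \frac{1}{- \frac{95}{93} - 86425} = \frac{1}{- \frac{8037620}{93}} = - \frac{93}{8037620}$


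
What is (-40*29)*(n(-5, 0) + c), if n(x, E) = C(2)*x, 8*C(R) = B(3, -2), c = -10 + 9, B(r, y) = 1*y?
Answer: -290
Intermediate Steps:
B(r, y) = y
c = -1
C(R) = -¼ (C(R) = (⅛)*(-2) = -¼)
n(x, E) = -x/4
(-40*29)*(n(-5, 0) + c) = (-40*29)*(-¼*(-5) - 1) = -1160*(5/4 - 1) = -1160*¼ = -290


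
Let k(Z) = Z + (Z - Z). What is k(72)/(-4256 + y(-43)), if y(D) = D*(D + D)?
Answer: -4/31 ≈ -0.12903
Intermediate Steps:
k(Z) = Z (k(Z) = Z + 0 = Z)
y(D) = 2*D² (y(D) = D*(2*D) = 2*D²)
k(72)/(-4256 + y(-43)) = 72/(-4256 + 2*(-43)²) = 72/(-4256 + 2*1849) = 72/(-4256 + 3698) = 72/(-558) = 72*(-1/558) = -4/31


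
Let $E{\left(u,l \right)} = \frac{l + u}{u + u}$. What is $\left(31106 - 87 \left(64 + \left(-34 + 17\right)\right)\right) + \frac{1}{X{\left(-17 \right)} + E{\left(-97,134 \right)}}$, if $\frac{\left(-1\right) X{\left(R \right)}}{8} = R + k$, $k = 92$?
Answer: $\frac{3145778235}{116437} \approx 27017.0$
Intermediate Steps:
$X{\left(R \right)} = -736 - 8 R$ ($X{\left(R \right)} = - 8 \left(R + 92\right) = - 8 \left(92 + R\right) = -736 - 8 R$)
$E{\left(u,l \right)} = \frac{l + u}{2 u}$
$\left(31106 - 87 \left(64 + \left(-34 + 17\right)\right)\right) + \frac{1}{X{\left(-17 \right)} + E{\left(-97,134 \right)}} = \left(31106 - 87 \left(64 + \left(-34 + 17\right)\right)\right) + \frac{1}{\left(-736 - -136\right) + \frac{134 - 97}{2 \left(-97\right)}} = \left(31106 - 87 \left(64 - 17\right)\right) + \frac{1}{\left(-736 + 136\right) + \frac{1}{2} \left(- \frac{1}{97}\right) 37} = \left(31106 - 4089\right) + \frac{1}{-600 - \frac{37}{194}} = \left(31106 - 4089\right) + \frac{1}{- \frac{116437}{194}} = 27017 - \frac{194}{116437} = \frac{3145778235}{116437}$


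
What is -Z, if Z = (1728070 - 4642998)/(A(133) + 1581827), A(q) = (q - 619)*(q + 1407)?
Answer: 2914928/833387 ≈ 3.4977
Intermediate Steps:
A(q) = (-619 + q)*(1407 + q)
Z = -2914928/833387 (Z = (1728070 - 4642998)/((-870933 + 133**2 + 788*133) + 1581827) = -2914928/((-870933 + 17689 + 104804) + 1581827) = -2914928/(-748440 + 1581827) = -2914928/833387 ≈ -3.4977)
-Z = -1*(-2914928/833387) = 2914928/833387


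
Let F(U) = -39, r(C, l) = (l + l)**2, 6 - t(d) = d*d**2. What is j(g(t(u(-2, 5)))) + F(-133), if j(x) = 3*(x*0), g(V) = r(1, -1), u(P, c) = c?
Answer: -39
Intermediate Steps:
t(d) = 6 - d**3 (t(d) = 6 - d*d**2 = 6 - d**3)
r(C, l) = 4*l**2 (r(C, l) = (2*l)**2 = 4*l**2)
g(V) = 4 (g(V) = 4*(-1)**2 = 4*1 = 4)
j(x) = 0 (j(x) = 3*0 = 0)
j(g(t(u(-2, 5)))) + F(-133) = 0 - 39 = -39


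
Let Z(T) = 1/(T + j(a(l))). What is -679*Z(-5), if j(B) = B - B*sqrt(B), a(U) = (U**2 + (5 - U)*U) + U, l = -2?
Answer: 11543/2017 + 16296*I*sqrt(3)/2017 ≈ 5.7229 + 13.994*I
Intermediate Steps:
a(U) = U + U**2 + U*(5 - U) (a(U) = (U**2 + U*(5 - U)) + U = U + U**2 + U*(5 - U))
j(B) = B - B**(3/2)
Z(T) = 1/(-12 + T + 24*I*sqrt(3)) (Z(T) = 1/(T + (6*(-2) - (6*(-2))**(3/2))) = 1/(T + (-12 - (-12)**(3/2))) = 1/(T + (-12 - (-24)*I*sqrt(3))) = 1/(T + (-12 + 24*I*sqrt(3))) = 1/(-12 + T + 24*I*sqrt(3)))
-679*Z(-5) = -679/(-12 - 5 + 24*I*sqrt(3)) = -679/(-17 + 24*I*sqrt(3))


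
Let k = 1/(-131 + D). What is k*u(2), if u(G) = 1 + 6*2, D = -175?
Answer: -13/306 ≈ -0.042484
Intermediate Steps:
u(G) = 13 (u(G) = 1 + 12 = 13)
k = -1/306 (k = 1/(-131 - 175) = 1/(-306) = -1/306 ≈ -0.0032680)
k*u(2) = -1/306*13 = -13/306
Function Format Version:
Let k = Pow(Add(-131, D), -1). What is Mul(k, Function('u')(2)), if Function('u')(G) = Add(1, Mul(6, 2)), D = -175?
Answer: Rational(-13, 306) ≈ -0.042484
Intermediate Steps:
Function('u')(G) = 13 (Function('u')(G) = Add(1, 12) = 13)
k = Rational(-1, 306) (k = Pow(Add(-131, -175), -1) = Pow(-306, -1) = Rational(-1, 306) ≈ -0.0032680)
Mul(k, Function('u')(2)) = Mul(Rational(-1, 306), 13) = Rational(-13, 306)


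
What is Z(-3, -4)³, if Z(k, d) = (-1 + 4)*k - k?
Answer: -216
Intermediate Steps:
Z(k, d) = 2*k (Z(k, d) = 3*k - k = 2*k)
Z(-3, -4)³ = (2*(-3))³ = (-6)³ = -216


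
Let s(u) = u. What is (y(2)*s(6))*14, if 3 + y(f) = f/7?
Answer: -228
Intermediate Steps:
y(f) = -3 + f/7
(y(2)*s(6))*14 = ((-3 + (⅐)*2)*6)*14 = ((-3 + 2/7)*6)*14 = -19/7*6*14 = -114/7*14 = -228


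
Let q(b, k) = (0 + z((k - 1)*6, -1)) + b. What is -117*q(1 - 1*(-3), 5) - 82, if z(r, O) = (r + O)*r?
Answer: -65134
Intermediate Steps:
z(r, O) = r*(O + r) (z(r, O) = (O + r)*r = r*(O + r))
q(b, k) = b + (-7 + 6*k)*(-6 + 6*k) (q(b, k) = (0 + ((k - 1)*6)*(-1 + (k - 1)*6)) + b = (0 + ((-1 + k)*6)*(-1 + (-1 + k)*6)) + b = (0 + (-6 + 6*k)*(-1 + (-6 + 6*k))) + b = (0 + (-6 + 6*k)*(-7 + 6*k)) + b = (0 + (-7 + 6*k)*(-6 + 6*k)) + b = (-7 + 6*k)*(-6 + 6*k) + b = b + (-7 + 6*k)*(-6 + 6*k))
-117*q(1 - 1*(-3), 5) - 82 = -117*((1 - 1*(-3)) + 6*(-1 + 5)*(-7 + 6*5)) - 82 = -117*((1 + 3) + 6*4*(-7 + 30)) - 82 = -117*(4 + 6*4*23) - 82 = -117*(4 + 552) - 82 = -117*556 - 82 = -65052 - 82 = -65134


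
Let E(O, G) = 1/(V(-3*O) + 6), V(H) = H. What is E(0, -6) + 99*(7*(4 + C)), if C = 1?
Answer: 20791/6 ≈ 3465.2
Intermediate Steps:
E(O, G) = 1/(6 - 3*O) (E(O, G) = 1/(-3*O + 6) = 1/(6 - 3*O))
E(0, -6) + 99*(7*(4 + C)) = -1/(-6 + 3*0) + 99*(7*(4 + 1)) = -1/(-6 + 0) + 99*(7*5) = -1/(-6) + 99*35 = -1*(-1/6) + 3465 = 1/6 + 3465 = 20791/6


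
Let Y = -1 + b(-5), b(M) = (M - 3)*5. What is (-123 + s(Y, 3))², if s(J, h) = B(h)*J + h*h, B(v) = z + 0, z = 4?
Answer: 77284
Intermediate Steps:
b(M) = -15 + 5*M (b(M) = (-3 + M)*5 = -15 + 5*M)
B(v) = 4 (B(v) = 4 + 0 = 4)
Y = -41 (Y = -1 + (-15 + 5*(-5)) = -1 + (-15 - 25) = -1 - 40 = -41)
s(J, h) = h² + 4*J (s(J, h) = 4*J + h*h = 4*J + h² = h² + 4*J)
(-123 + s(Y, 3))² = (-123 + (3² + 4*(-41)))² = (-123 + (9 - 164))² = (-123 - 155)² = (-278)² = 77284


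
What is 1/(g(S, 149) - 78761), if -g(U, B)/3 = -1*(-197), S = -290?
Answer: -1/79352 ≈ -1.2602e-5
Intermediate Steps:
g(U, B) = -591 (g(U, B) = -(-3)*(-197) = -3*197 = -591)
1/(g(S, 149) - 78761) = 1/(-591 - 78761) = 1/(-79352) = -1/79352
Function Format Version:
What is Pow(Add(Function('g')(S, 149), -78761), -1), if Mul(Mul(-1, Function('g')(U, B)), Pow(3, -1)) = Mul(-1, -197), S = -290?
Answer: Rational(-1, 79352) ≈ -1.2602e-5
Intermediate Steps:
Function('g')(U, B) = -591 (Function('g')(U, B) = Mul(-3, Mul(-1, -197)) = Mul(-3, 197) = -591)
Pow(Add(Function('g')(S, 149), -78761), -1) = Pow(Add(-591, -78761), -1) = Pow(-79352, -1) = Rational(-1, 79352)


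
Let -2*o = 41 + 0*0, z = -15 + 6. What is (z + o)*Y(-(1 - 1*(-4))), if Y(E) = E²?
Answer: -1475/2 ≈ -737.50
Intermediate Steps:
z = -9
o = -41/2 (o = -(41 + 0*0)/2 = -(41 + 0)/2 = -½*41 = -41/2 ≈ -20.500)
(z + o)*Y(-(1 - 1*(-4))) = (-9 - 41/2)*(-(1 - 1*(-4)))² = -59*(1 + 4)²/2 = -59*(-1*5)²/2 = -59/2*(-5)² = -59/2*25 = -1475/2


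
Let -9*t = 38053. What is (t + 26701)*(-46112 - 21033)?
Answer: -13580479120/9 ≈ -1.5089e+9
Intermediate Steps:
t = -38053/9 (t = -1/9*38053 = -38053/9 ≈ -4228.1)
(t + 26701)*(-46112 - 21033) = (-38053/9 + 26701)*(-46112 - 21033) = (202256/9)*(-67145) = -13580479120/9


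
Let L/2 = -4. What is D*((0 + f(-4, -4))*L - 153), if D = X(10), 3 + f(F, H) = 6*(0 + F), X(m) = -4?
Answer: -252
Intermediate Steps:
L = -8 (L = 2*(-4) = -8)
f(F, H) = -3 + 6*F (f(F, H) = -3 + 6*(0 + F) = -3 + 6*F)
D = -4
D*((0 + f(-4, -4))*L - 153) = -4*((0 + (-3 + 6*(-4)))*(-8) - 153) = -4*((0 + (-3 - 24))*(-8) - 153) = -4*((0 - 27)*(-8) - 153) = -4*(-27*(-8) - 153) = -4*(216 - 153) = -4*63 = -252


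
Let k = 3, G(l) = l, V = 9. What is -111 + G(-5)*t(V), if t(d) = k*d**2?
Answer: -1326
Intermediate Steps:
t(d) = 3*d**2
-111 + G(-5)*t(V) = -111 - 15*9**2 = -111 - 15*81 = -111 - 5*243 = -111 - 1215 = -1326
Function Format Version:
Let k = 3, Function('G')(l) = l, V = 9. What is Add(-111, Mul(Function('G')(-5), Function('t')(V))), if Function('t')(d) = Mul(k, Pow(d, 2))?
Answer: -1326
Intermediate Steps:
Function('t')(d) = Mul(3, Pow(d, 2))
Add(-111, Mul(Function('G')(-5), Function('t')(V))) = Add(-111, Mul(-5, Mul(3, Pow(9, 2)))) = Add(-111, Mul(-5, Mul(3, 81))) = Add(-111, Mul(-5, 243)) = Add(-111, -1215) = -1326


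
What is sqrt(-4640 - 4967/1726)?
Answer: 7*I*sqrt(282275218)/1726 ≈ 68.139*I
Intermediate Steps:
sqrt(-4640 - 4967/1726) = sqrt(-8013607/1726) = 7*I*sqrt(282275218)/1726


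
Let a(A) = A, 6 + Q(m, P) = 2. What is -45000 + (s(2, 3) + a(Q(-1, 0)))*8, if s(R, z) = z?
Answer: -45008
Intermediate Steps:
Q(m, P) = -4 (Q(m, P) = -6 + 2 = -4)
-45000 + (s(2, 3) + a(Q(-1, 0)))*8 = -45000 + (3 - 4)*8 = -45000 - 1*8 = -45000 - 8 = -45008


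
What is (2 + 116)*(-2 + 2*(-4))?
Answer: -1180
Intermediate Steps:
(2 + 116)*(-2 + 2*(-4)) = 118*(-2 - 8) = 118*(-10) = -1180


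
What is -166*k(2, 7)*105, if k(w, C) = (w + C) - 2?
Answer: -122010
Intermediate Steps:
k(w, C) = -2 + C + w (k(w, C) = (C + w) - 2 = -2 + C + w)
-166*k(2, 7)*105 = -166*(-2 + 7 + 2)*105 = -166*7*105 = -1162*105 = -122010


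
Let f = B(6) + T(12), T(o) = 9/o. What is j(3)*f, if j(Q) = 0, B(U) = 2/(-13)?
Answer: 0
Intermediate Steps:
B(U) = -2/13 (B(U) = 2*(-1/13) = -2/13)
f = 31/52 (f = -2/13 + 9/12 = -2/13 + 9*(1/12) = -2/13 + ¾ = 31/52 ≈ 0.59615)
j(3)*f = 0*(31/52) = 0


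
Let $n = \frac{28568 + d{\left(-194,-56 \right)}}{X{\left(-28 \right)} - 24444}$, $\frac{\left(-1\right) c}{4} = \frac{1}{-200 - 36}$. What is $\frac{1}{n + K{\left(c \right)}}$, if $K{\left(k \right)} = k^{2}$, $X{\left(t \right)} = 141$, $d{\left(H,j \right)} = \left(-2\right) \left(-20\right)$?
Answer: $- \frac{28199581}{33186715} \approx -0.84972$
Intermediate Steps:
$d{\left(H,j \right)} = 40$
$c = \frac{1}{59}$ ($c = - \frac{4}{-200 - 36} = - \frac{4}{-236} = \left(-4\right) \left(- \frac{1}{236}\right) = \frac{1}{59} \approx 0.016949$)
$n = - \frac{9536}{8101}$ ($n = \frac{28568 + 40}{141 - 24444} = \frac{28608}{-24303} = 28608 \left(- \frac{1}{24303}\right) = - \frac{9536}{8101} \approx -1.1771$)
$\frac{1}{n + K{\left(c \right)}} = \frac{1}{- \frac{9536}{8101} + \left(\frac{1}{59}\right)^{2}} = \frac{1}{- \frac{9536}{8101} + \frac{1}{3481}} = \frac{1}{- \frac{33186715}{28199581}} = - \frac{28199581}{33186715}$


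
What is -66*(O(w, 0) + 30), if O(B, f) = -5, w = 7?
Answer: -1650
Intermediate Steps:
-66*(O(w, 0) + 30) = -66*(-5 + 30) = -66*25 = -1650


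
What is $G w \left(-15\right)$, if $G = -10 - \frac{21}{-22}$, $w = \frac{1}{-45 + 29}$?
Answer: $- \frac{2985}{352} \approx -8.4801$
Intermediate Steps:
$w = - \frac{1}{16}$ ($w = \frac{1}{-16} = - \frac{1}{16} \approx -0.0625$)
$G = - \frac{199}{22}$ ($G = -10 - 21 \left(- \frac{1}{22}\right) = -10 - - \frac{21}{22} = -10 + \frac{21}{22} = - \frac{199}{22} \approx -9.0455$)
$G w \left(-15\right) = \left(- \frac{199}{22}\right) \left(- \frac{1}{16}\right) \left(-15\right) = \frac{199}{352} \left(-15\right) = - \frac{2985}{352}$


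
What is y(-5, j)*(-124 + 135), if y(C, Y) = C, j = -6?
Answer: -55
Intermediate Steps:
y(-5, j)*(-124 + 135) = -5*(-124 + 135) = -5*11 = -55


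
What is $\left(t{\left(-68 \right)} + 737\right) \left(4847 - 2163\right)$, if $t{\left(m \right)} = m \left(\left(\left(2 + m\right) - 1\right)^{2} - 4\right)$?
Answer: $-816588212$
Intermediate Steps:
$t{\left(m \right)} = m \left(-4 + \left(1 + m\right)^{2}\right)$ ($t{\left(m \right)} = m \left(\left(1 + m\right)^{2} - 4\right) = m \left(-4 + \left(1 + m\right)^{2}\right)$)
$\left(t{\left(-68 \right)} + 737\right) \left(4847 - 2163\right) = \left(- 68 \left(-4 + \left(1 - 68\right)^{2}\right) + 737\right) \left(4847 - 2163\right) = \left(- 68 \left(-4 + \left(-67\right)^{2}\right) + 737\right) 2684 = \left(- 68 \left(-4 + 4489\right) + 737\right) 2684 = \left(\left(-68\right) 4485 + 737\right) 2684 = \left(-304980 + 737\right) 2684 = \left(-304243\right) 2684 = -816588212$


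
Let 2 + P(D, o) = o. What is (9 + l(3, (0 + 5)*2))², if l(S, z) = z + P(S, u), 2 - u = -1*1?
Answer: 400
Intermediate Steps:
u = 3 (u = 2 - (-1) = 2 - 1*(-1) = 2 + 1 = 3)
P(D, o) = -2 + o
l(S, z) = 1 + z (l(S, z) = z + (-2 + 3) = z + 1 = 1 + z)
(9 + l(3, (0 + 5)*2))² = (9 + (1 + (0 + 5)*2))² = (9 + (1 + 5*2))² = (9 + (1 + 10))² = (9 + 11)² = 20² = 400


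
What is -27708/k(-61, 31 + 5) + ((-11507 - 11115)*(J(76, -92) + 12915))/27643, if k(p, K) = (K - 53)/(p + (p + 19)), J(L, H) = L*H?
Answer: -81168852934/469931 ≈ -1.7273e+5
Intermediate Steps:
J(L, H) = H*L
k(p, K) = (-53 + K)/(19 + 2*p) (k(p, K) = (-53 + K)/(p + (19 + p)) = (-53 + K)/(19 + 2*p))
-27708/k(-61, 31 + 5) + ((-11507 - 11115)*(J(76, -92) + 12915))/27643 = -27708*(19 + 2*(-61))/(-53 + (31 + 5)) + ((-11507 - 11115)*(-92*76 + 12915))/27643 = -27708*(19 - 122)/(-53 + 36) - 22622*(-6992 + 12915)*(1/27643) = -27708/(-17/(-103)) - 22622*5923*(1/27643) = -27708/((-1/103*(-17))) - 133990106*1/27643 = -27708/17/103 - 133990106/27643 = -27708*103/17 - 133990106/27643 = -2853924/17 - 133990106/27643 = -81168852934/469931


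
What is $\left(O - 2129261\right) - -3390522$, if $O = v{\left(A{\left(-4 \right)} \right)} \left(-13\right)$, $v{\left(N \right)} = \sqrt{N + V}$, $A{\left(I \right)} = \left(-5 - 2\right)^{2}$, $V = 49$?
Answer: $1261261 - 91 \sqrt{2} \approx 1.2611 \cdot 10^{6}$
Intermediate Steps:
$A{\left(I \right)} = 49$ ($A{\left(I \right)} = \left(-7\right)^{2} = 49$)
$v{\left(N \right)} = \sqrt{49 + N}$ ($v{\left(N \right)} = \sqrt{N + 49} = \sqrt{49 + N}$)
$O = - 91 \sqrt{2}$ ($O = \sqrt{49 + 49} \left(-13\right) = \sqrt{98} \left(-13\right) = 7 \sqrt{2} \left(-13\right) = - 91 \sqrt{2} \approx -128.69$)
$\left(O - 2129261\right) - -3390522 = \left(- 91 \sqrt{2} - 2129261\right) - -3390522 = \left(- 91 \sqrt{2} - 2129261\right) + 3390522 = \left(-2129261 - 91 \sqrt{2}\right) + 3390522 = 1261261 - 91 \sqrt{2}$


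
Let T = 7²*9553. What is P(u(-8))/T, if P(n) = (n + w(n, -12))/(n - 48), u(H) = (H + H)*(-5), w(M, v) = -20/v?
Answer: 5/917088 ≈ 5.4520e-6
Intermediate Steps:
u(H) = -10*H (u(H) = (2*H)*(-5) = -10*H)
P(n) = (5/3 + n)/(-48 + n) (P(n) = (n - 20/(-12))/(n - 48) = (n - 20*(-1/12))/(-48 + n) = (n + 5/3)/(-48 + n) = (5/3 + n)/(-48 + n))
T = 468097 (T = 49*9553 = 468097)
P(u(-8))/T = ((5/3 - 10*(-8))/(-48 - 10*(-8)))/468097 = ((5/3 + 80)/(-48 + 80))*(1/468097) = ((245/3)/32)*(1/468097) = ((1/32)*(245/3))*(1/468097) = (245/96)*(1/468097) = 5/917088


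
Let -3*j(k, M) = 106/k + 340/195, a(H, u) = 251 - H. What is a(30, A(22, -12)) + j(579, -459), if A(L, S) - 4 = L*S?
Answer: 1658633/7527 ≈ 220.36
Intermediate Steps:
A(L, S) = 4 + L*S
j(k, M) = -68/117 - 106/(3*k) (j(k, M) = -(106/k + 340/195)/3 = -(106/k + 340*(1/195))/3 = -(106/k + 68/39)/3 = -(68/39 + 106/k)/3 = -68/117 - 106/(3*k))
a(30, A(22, -12)) + j(579, -459) = (251 - 1*30) + (2/117)*(-2067 - 34*579)/579 = (251 - 30) + (2/117)*(1/579)*(-2067 - 19686) = 221 + (2/117)*(1/579)*(-21753) = 221 - 4834/7527 = 1658633/7527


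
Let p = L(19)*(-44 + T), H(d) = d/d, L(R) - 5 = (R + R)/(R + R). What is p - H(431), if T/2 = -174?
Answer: -2353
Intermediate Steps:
L(R) = 6 (L(R) = 5 + (R + R)/(R + R) = 5 + (2*R)/((2*R)) = 5 + (2*R)*(1/(2*R)) = 5 + 1 = 6)
T = -348 (T = 2*(-174) = -348)
H(d) = 1
p = -2352 (p = 6*(-44 - 348) = 6*(-392) = -2352)
p - H(431) = -2352 - 1*1 = -2352 - 1 = -2353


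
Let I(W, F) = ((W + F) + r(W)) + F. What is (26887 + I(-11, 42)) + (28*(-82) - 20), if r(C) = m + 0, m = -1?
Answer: 24643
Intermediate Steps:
r(C) = -1 (r(C) = -1 + 0 = -1)
I(W, F) = -1 + W + 2*F (I(W, F) = ((W + F) - 1) + F = ((F + W) - 1) + F = (-1 + F + W) + F = -1 + W + 2*F)
(26887 + I(-11, 42)) + (28*(-82) - 20) = (26887 + (-1 - 11 + 2*42)) + (28*(-82) - 20) = (26887 + (-1 - 11 + 84)) + (-2296 - 20) = (26887 + 72) - 2316 = 26959 - 2316 = 24643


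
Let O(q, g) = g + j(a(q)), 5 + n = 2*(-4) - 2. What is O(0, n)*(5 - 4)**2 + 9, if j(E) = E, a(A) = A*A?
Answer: -6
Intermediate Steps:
a(A) = A**2
n = -15 (n = -5 + (2*(-4) - 2) = -5 + (-8 - 2) = -5 - 10 = -15)
O(q, g) = g + q**2
O(0, n)*(5 - 4)**2 + 9 = (-15 + 0**2)*(5 - 4)**2 + 9 = (-15 + 0)*1**2 + 9 = -15*1 + 9 = -15 + 9 = -6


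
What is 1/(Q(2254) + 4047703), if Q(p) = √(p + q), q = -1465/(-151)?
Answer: 611203153/2473968835665740 - √51614669/2473968835665740 ≈ 2.4705e-7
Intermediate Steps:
q = 1465/151 (q = -1465*(-1/151) = 1465/151 ≈ 9.7020)
Q(p) = √(1465/151 + p) (Q(p) = √(p + 1465/151) = √(1465/151 + p))
1/(Q(2254) + 4047703) = 1/(√(221215 + 22801*2254)/151 + 4047703) = 1/(√(221215 + 51393454)/151 + 4047703) = 1/(√51614669/151 + 4047703) = 1/(4047703 + √51614669/151)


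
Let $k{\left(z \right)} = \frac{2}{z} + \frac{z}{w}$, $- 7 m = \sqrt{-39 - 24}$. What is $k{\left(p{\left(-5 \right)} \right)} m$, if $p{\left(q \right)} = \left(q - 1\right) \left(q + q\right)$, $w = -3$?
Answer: $\frac{599 i \sqrt{7}}{70} \approx 22.64 i$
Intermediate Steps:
$p{\left(q \right)} = 2 q \left(-1 + q\right)$ ($p{\left(q \right)} = \left(-1 + q\right) 2 q = 2 q \left(-1 + q\right)$)
$m = - \frac{3 i \sqrt{7}}{7}$ ($m = - \frac{\sqrt{-39 - 24}}{7} = - \frac{\sqrt{-63}}{7} = - \frac{3 i \sqrt{7}}{7} \approx - 1.1339 i$)
$k{\left(z \right)} = \frac{2}{z} - \frac{z}{3}$ ($k{\left(z \right)} = \frac{2}{z} + \frac{z}{-3} = \frac{2}{z} + z \left(- \frac{1}{3}\right) = \frac{2}{z} - \frac{z}{3}$)
$k{\left(p{\left(-5 \right)} \right)} m = \left(\frac{2}{2 \left(-5\right) \left(-1 - 5\right)} - \frac{2 \left(-5\right) \left(-1 - 5\right)}{3}\right) \left(- \frac{3 i \sqrt{7}}{7}\right) = \left(\frac{2}{2 \left(-5\right) \left(-6\right)} - \frac{2 \left(-5\right) \left(-6\right)}{3}\right) \left(- \frac{3 i \sqrt{7}}{7}\right) = \left(\frac{2}{60} - 20\right) \left(- \frac{3 i \sqrt{7}}{7}\right) = \left(2 \cdot \frac{1}{60} - 20\right) \left(- \frac{3 i \sqrt{7}}{7}\right) = \left(\frac{1}{30} - 20\right) \left(- \frac{3 i \sqrt{7}}{7}\right) = - \frac{599 \left(- \frac{3 i \sqrt{7}}{7}\right)}{30} = \frac{599 i \sqrt{7}}{70}$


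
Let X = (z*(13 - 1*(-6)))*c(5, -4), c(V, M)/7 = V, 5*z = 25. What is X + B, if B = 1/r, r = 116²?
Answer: 44741201/13456 ≈ 3325.0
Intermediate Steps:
z = 5 (z = (⅕)*25 = 5)
c(V, M) = 7*V
r = 13456
B = 1/13456 ≈ 7.4316e-5
X = 3325 (X = (5*(13 - 1*(-6)))*(7*5) = (5*(13 + 6))*35 = (5*19)*35 = 95*35 = 3325)
X + B = 3325 + 1/13456 = 44741201/13456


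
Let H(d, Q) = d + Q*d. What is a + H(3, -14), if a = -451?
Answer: -490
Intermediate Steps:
a + H(3, -14) = -451 + 3*(1 - 14) = -451 + 3*(-13) = -451 - 39 = -490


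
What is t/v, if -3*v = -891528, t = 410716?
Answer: 102679/74294 ≈ 1.3821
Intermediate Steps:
v = 297176 (v = -⅓*(-891528) = 297176)
t/v = 410716/297176 = 410716*(1/297176) = 102679/74294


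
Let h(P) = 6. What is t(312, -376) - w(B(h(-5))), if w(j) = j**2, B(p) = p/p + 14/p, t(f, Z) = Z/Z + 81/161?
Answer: -13922/1449 ≈ -9.6080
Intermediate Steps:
t(f, Z) = 242/161 (t(f, Z) = 1 + 81*(1/161) = 1 + 81/161 = 242/161)
B(p) = 1 + 14/p
t(312, -376) - w(B(h(-5))) = 242/161 - ((14 + 6)/6)**2 = 242/161 - ((1/6)*20)**2 = 242/161 - (10/3)**2 = 242/161 - 1*100/9 = 242/161 - 100/9 = -13922/1449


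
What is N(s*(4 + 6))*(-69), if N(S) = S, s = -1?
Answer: 690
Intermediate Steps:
N(s*(4 + 6))*(-69) = -(4 + 6)*(-69) = -1*10*(-69) = -10*(-69) = 690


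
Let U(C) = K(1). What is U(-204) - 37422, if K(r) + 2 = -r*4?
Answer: -37428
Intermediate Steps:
K(r) = -2 - 4*r (K(r) = -2 - r*4 = -2 - 4*r)
U(C) = -6 (U(C) = -2 - 4*1 = -2 - 4 = -6)
U(-204) - 37422 = -6 - 37422 = -37428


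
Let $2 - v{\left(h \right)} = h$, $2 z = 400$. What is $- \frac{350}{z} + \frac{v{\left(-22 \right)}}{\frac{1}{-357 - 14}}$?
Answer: $- \frac{35623}{4} \approx -8905.8$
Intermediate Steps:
$z = 200$ ($z = \frac{1}{2} \cdot 400 = 200$)
$v{\left(h \right)} = 2 - h$
$- \frac{350}{z} + \frac{v{\left(-22 \right)}}{\frac{1}{-357 - 14}} = - \frac{350}{200} + \frac{2 - -22}{\frac{1}{-357 - 14}} = \left(-350\right) \frac{1}{200} + \frac{2 + 22}{\frac{1}{-371}} = - \frac{7}{4} + \frac{24}{- \frac{1}{371}} = - \frac{7}{4} + 24 \left(-371\right) = - \frac{7}{4} - 8904 = - \frac{35623}{4}$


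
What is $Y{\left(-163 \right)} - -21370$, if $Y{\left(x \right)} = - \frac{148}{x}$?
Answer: $\frac{3483458}{163} \approx 21371.0$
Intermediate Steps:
$Y{\left(-163 \right)} - -21370 = - \frac{148}{-163} - -21370 = \left(-148\right) \left(- \frac{1}{163}\right) + 21370 = \frac{148}{163} + 21370 = \frac{3483458}{163}$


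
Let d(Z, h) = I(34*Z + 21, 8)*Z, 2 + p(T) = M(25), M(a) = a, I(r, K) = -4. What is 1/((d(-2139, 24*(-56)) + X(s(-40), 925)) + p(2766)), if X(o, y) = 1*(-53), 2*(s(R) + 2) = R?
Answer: 1/8526 ≈ 0.00011729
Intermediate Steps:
p(T) = 23 (p(T) = -2 + 25 = 23)
s(R) = -2 + R/2
X(o, y) = -53
d(Z, h) = -4*Z
1/((d(-2139, 24*(-56)) + X(s(-40), 925)) + p(2766)) = 1/((-4*(-2139) - 53) + 23) = 1/((8556 - 53) + 23) = 1/(8503 + 23) = 1/8526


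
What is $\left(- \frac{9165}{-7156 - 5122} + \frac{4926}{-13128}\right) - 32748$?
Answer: $- \frac{439870472345}{13432132} \approx -32748.0$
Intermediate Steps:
$\left(- \frac{9165}{-7156 - 5122} + \frac{4926}{-13128}\right) - 32748 = \left(- \frac{9165}{-7156 - 5122} + 4926 \left(- \frac{1}{13128}\right)\right) - 32748 = \left(- \frac{9165}{-12278} - \frac{821}{2188}\right) - 32748 = \left(\left(-9165\right) \left(- \frac{1}{12278}\right) - \frac{821}{2188}\right) - 32748 = \left(\frac{9165}{12278} - \frac{821}{2188}\right) - 32748 = \frac{4986391}{13432132} - 32748 = - \frac{439870472345}{13432132}$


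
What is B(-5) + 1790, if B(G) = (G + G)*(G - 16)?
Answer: 2000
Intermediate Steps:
B(G) = 2*G*(-16 + G) (B(G) = (2*G)*(-16 + G) = 2*G*(-16 + G))
B(-5) + 1790 = 2*(-5)*(-16 - 5) + 1790 = 2*(-5)*(-21) + 1790 = 210 + 1790 = 2000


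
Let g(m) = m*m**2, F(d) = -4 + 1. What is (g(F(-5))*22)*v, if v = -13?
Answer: 7722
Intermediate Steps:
F(d) = -3
g(m) = m**3
(g(F(-5))*22)*v = ((-3)**3*22)*(-13) = -27*22*(-13) = -594*(-13) = 7722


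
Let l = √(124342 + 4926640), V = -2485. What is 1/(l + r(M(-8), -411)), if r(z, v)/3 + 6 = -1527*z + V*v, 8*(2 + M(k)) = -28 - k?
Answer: 12338406/38059045451281 - 4*√5050982/38059045451281 ≈ 3.2395e-7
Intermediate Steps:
l = √5050982 ≈ 2247.4
M(k) = -11/2 - k/8 (M(k) = -2 + (-28 - k)/8 = -2 + (-7/2 - k/8) = -11/2 - k/8)
r(z, v) = -18 - 7455*v - 4581*z (r(z, v) = -18 + 3*(-1527*z - 2485*v) = -18 + 3*(-2485*v - 1527*z) = -18 + (-7455*v - 4581*z) = -18 - 7455*v - 4581*z)
1/(l + r(M(-8), -411)) = 1/(√5050982 + (-18 - 7455*(-411) - 4581*(-11/2 - ⅛*(-8)))) = 1/(√5050982 + (-18 + 3064005 - 4581*(-11/2 + 1))) = 1/(√5050982 + (-18 + 3064005 - 4581*(-9/2))) = 1/(√5050982 + (-18 + 3064005 + 41229/2)) = 1/(√5050982 + 6169203/2) = 1/(6169203/2 + √5050982)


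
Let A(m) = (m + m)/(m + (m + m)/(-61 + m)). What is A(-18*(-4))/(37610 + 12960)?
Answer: 11/328705 ≈ 3.3465e-5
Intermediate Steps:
A(m) = 2*m/(m + 2*m/(-61 + m)) (A(m) = (2*m)/(m + (2*m)/(-61 + m)) = (2*m)/(m + 2*m/(-61 + m)) = 2*m/(m + 2*m/(-61 + m)))
A(-18*(-4))/(37610 + 12960) = (2*(-61 - 18*(-4))/(-59 - 18*(-4)))/(37610 + 12960) = (2*(-61 + 72)/(-59 + 72))/50570 = (2*11/13)*(1/50570) = (2*(1/13)*11)*(1/50570) = (22/13)*(1/50570) = 11/328705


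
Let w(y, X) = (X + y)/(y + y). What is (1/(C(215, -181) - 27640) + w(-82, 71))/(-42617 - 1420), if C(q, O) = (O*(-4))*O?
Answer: -109085/71626664907 ≈ -1.5230e-6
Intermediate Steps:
C(q, O) = -4*O² (C(q, O) = (-4*O)*O = -4*O²)
w(y, X) = (X + y)/(2*y) (w(y, X) = (X + y)/((2*y)) = (X + y)*(1/(2*y)) = (X + y)/(2*y))
(1/(C(215, -181) - 27640) + w(-82, 71))/(-42617 - 1420) = (1/(-4*(-181)² - 27640) + (½)*(71 - 82)/(-82))/(-42617 - 1420) = (1/(-4*32761 - 27640) + (½)*(-1/82)*(-11))/(-44037) = (1/(-131044 - 27640) + 11/164)*(-1/44037) = (1/(-158684) + 11/164)*(-1/44037) = (-1/158684 + 11/164)*(-1/44037) = (109085/1626511)*(-1/44037) = -109085/71626664907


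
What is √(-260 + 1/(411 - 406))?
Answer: I*√6495/5 ≈ 16.118*I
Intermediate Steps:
√(-260 + 1/(411 - 406)) = √(-260 + 1/5) = √(-260 + ⅕) = √(-1299/5) = I*√6495/5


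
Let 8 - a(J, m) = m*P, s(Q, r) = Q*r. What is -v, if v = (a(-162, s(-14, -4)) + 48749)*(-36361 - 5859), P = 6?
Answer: 2044334620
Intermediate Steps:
a(J, m) = 8 - 6*m (a(J, m) = 8 - m*6 = 8 - 6*m)
v = -2044334620 (v = ((8 - (-84)*(-4)) + 48749)*(-36361 - 5859) = ((8 - 6*56) + 48749)*(-42220) = ((8 - 336) + 48749)*(-42220) = (-328 + 48749)*(-42220) = 48421*(-42220) = -2044334620)
-v = -1*(-2044334620) = 2044334620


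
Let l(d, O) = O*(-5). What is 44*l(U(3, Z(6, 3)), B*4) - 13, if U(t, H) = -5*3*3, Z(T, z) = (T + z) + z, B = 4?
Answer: -3533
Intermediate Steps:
Z(T, z) = T + 2*z
U(t, H) = -45 (U(t, H) = -15*3 = -45)
l(d, O) = -5*O
44*l(U(3, Z(6, 3)), B*4) - 13 = 44*(-20*4) - 13 = 44*(-5*16) - 13 = 44*(-80) - 13 = -3520 - 13 = -3533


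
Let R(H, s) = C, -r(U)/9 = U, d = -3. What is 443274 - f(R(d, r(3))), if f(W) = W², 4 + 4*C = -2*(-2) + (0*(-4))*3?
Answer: 443274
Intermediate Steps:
r(U) = -9*U
C = 0 (C = -1 + (-2*(-2) + (0*(-4))*3)/4 = -1 + (4 + 0*3)/4 = -1 + (4 + 0)/4 = -1 + (¼)*4 = -1 + 1 = 0)
R(H, s) = 0
443274 - f(R(d, r(3))) = 443274 - 1*0² = 443274 - 1*0 = 443274 + 0 = 443274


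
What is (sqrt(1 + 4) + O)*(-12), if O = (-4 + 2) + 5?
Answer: -36 - 12*sqrt(5) ≈ -62.833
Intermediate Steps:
O = 3 (O = -2 + 5 = 3)
(sqrt(1 + 4) + O)*(-12) = (sqrt(1 + 4) + 3)*(-12) = (sqrt(5) + 3)*(-12) = (3 + sqrt(5))*(-12) = -36 - 12*sqrt(5)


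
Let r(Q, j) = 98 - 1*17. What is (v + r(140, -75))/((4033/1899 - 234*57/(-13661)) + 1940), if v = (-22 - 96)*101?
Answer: -16162014897/2653071965 ≈ -6.0918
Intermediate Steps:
r(Q, j) = 81 (r(Q, j) = 98 - 17 = 81)
v = -11918 (v = -118*101 = -11918)
(v + r(140, -75))/((4033/1899 - 234*57/(-13661)) + 1940) = (-11918 + 81)/((4033/1899 - 234*57/(-13661)) + 1940) = -11837/((4033*(1/1899) - 13338*(-1/13661)) + 1940) = -11837/((4033/1899 + 702/719) + 1940) = -11837/(4232825/1365381 + 1940) = -11837/2653071965/1365381 = -11837*1365381/2653071965 = -16162014897/2653071965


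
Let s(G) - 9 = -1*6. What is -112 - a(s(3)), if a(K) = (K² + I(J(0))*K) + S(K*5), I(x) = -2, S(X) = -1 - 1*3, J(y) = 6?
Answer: -111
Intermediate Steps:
s(G) = 3 (s(G) = 9 - 1*6 = 9 - 6 = 3)
S(X) = -4 (S(X) = -1 - 3 = -4)
a(K) = -4 + K² - 2*K (a(K) = (K² - 2*K) - 4 = -4 + K² - 2*K)
-112 - a(s(3)) = -112 - (-4 + 3² - 2*3) = -112 - (-4 + 9 - 6) = -112 - 1*(-1) = -112 + 1 = -111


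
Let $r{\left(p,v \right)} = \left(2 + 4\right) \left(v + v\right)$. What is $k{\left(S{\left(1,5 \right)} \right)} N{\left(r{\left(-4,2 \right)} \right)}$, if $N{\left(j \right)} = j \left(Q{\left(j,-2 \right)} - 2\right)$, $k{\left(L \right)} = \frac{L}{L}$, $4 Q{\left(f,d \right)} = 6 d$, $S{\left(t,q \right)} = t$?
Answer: $-120$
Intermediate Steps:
$r{\left(p,v \right)} = 12 v$ ($r{\left(p,v \right)} = 6 \cdot 2 v = 12 v$)
$Q{\left(f,d \right)} = \frac{3 d}{2}$ ($Q{\left(f,d \right)} = \frac{6 d}{4} = \frac{3 d}{2}$)
$k{\left(L \right)} = 1$
$N{\left(j \right)} = - 5 j$ ($N{\left(j \right)} = j \left(\frac{3}{2} \left(-2\right) - 2\right) = j \left(-3 - 2\right) = j \left(-5\right) = - 5 j$)
$k{\left(S{\left(1,5 \right)} \right)} N{\left(r{\left(-4,2 \right)} \right)} = 1 \left(- 5 \cdot 12 \cdot 2\right) = 1 \left(\left(-5\right) 24\right) = 1 \left(-120\right) = -120$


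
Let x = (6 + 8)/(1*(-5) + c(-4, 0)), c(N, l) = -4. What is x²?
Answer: 196/81 ≈ 2.4198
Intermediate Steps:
x = -14/9 (x = (6 + 8)/(1*(-5) - 4) = 14/(-5 - 4) = 14/(-9) = 14*(-⅑) = -14/9 ≈ -1.5556)
x² = (-14/9)² = 196/81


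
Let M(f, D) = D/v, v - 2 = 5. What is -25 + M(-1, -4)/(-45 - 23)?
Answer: -2974/119 ≈ -24.992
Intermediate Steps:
v = 7 (v = 2 + 5 = 7)
M(f, D) = D/7
-25 + M(-1, -4)/(-45 - 23) = -25 + ((1/7)*(-4))/(-45 - 23) = -25 - 4/7/(-68) = -25 - 4/7*(-1/68) = -25 + 1/119 = -2974/119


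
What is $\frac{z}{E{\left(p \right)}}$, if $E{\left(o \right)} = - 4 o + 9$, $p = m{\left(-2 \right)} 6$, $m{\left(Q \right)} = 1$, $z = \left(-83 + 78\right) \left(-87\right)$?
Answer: $-29$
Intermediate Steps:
$z = 435$ ($z = \left(-5\right) \left(-87\right) = 435$)
$p = 6$ ($p = 1 \cdot 6 = 6$)
$E{\left(o \right)} = 9 - 4 o$
$\frac{z}{E{\left(p \right)}} = \frac{435}{9 - 24} = \frac{435}{-15} = 435 \left(- \frac{1}{15}\right) = -29$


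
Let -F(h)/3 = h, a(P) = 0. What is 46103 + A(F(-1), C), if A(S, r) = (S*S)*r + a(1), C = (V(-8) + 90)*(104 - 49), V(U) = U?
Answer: 86693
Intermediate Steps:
C = 4510 (C = (-8 + 90)*(104 - 49) = 82*55 = 4510)
F(h) = -3*h
A(S, r) = r*S**2 (A(S, r) = (S*S)*r + 0 = S**2*r + 0 = r*S**2 + 0 = r*S**2)
46103 + A(F(-1), C) = 46103 + 4510*(-3*(-1))**2 = 46103 + 4510*3**2 = 46103 + 4510*9 = 46103 + 40590 = 86693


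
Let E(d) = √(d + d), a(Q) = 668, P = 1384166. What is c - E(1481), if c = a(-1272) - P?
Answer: -1383498 - √2962 ≈ -1.3836e+6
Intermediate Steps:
E(d) = √2*√d (E(d) = √(2*d) = √2*√d)
c = -1383498 (c = 668 - 1*1384166 = 668 - 1384166 = -1383498)
c - E(1481) = -1383498 - √2*√1481 = -1383498 - √2962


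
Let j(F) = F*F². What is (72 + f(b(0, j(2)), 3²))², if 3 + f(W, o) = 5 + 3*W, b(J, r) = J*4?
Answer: 5476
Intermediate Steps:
j(F) = F³
b(J, r) = 4*J
f(W, o) = 2 + 3*W (f(W, o) = -3 + (5 + 3*W) = 2 + 3*W)
(72 + f(b(0, j(2)), 3²))² = (72 + (2 + 3*(4*0)))² = (72 + (2 + 3*0))² = (72 + (2 + 0))² = (72 + 2)² = 74² = 5476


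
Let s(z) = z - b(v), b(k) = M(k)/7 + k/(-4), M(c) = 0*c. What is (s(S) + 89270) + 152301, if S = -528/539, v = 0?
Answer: 11836931/49 ≈ 2.4157e+5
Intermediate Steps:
M(c) = 0
S = -48/49 (S = -528*1/539 = -48/49 ≈ -0.97959)
b(k) = -k/4 (b(k) = 0/7 + k/(-4) = 0*(1/7) + k*(-1/4) = 0 - k/4 = -k/4)
s(z) = z (s(z) = z - (-1)*0/4 = z - 1*0 = z + 0 = z)
(s(S) + 89270) + 152301 = (-48/49 + 89270) + 152301 = 4374182/49 + 152301 = 11836931/49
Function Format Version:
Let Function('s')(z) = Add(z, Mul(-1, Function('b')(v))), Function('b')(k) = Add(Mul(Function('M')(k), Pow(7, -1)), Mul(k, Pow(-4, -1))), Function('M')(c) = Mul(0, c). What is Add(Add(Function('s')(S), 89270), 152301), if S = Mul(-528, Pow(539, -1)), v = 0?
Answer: Rational(11836931, 49) ≈ 2.4157e+5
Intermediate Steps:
Function('M')(c) = 0
S = Rational(-48, 49) (S = Mul(-528, Rational(1, 539)) = Rational(-48, 49) ≈ -0.97959)
Function('b')(k) = Mul(Rational(-1, 4), k) (Function('b')(k) = Add(Mul(0, Pow(7, -1)), Mul(k, Pow(-4, -1))) = Add(Mul(0, Rational(1, 7)), Mul(k, Rational(-1, 4))) = Add(0, Mul(Rational(-1, 4), k)) = Mul(Rational(-1, 4), k))
Function('s')(z) = z (Function('s')(z) = Add(z, Mul(-1, Mul(Rational(-1, 4), 0))) = Add(z, Mul(-1, 0)) = Add(z, 0) = z)
Add(Add(Function('s')(S), 89270), 152301) = Add(Add(Rational(-48, 49), 89270), 152301) = Add(Rational(4374182, 49), 152301) = Rational(11836931, 49)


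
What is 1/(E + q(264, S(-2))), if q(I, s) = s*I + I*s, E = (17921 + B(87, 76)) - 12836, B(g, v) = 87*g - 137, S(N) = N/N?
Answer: 1/13045 ≈ 7.6658e-5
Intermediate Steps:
S(N) = 1
B(g, v) = -137 + 87*g
E = 12517 (E = (17921 + (-137 + 87*87)) - 12836 = (17921 + (-137 + 7569)) - 12836 = (17921 + 7432) - 12836 = 25353 - 12836 = 12517)
q(I, s) = 2*I*s (q(I, s) = I*s + I*s = 2*I*s)
1/(E + q(264, S(-2))) = 1/(12517 + 2*264*1) = 1/(12517 + 528) = 1/13045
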